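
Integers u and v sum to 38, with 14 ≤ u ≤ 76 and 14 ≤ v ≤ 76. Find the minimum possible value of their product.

336

uv = u(38 − u) is concave in u, so over [14, 24] it is minimized at an endpoint.
At the endpoint u = 14, v = 38 − 14 = 24, so uv = 14 × 24 = 336.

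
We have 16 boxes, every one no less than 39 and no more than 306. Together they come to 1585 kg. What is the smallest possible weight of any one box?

39

Minimizing one value means maximizing the remaining 15.
The other 15 can take up 15 × 306 = 4590 ≥ 1585 − 39, so one box can sit at its floor of 39.
Achievable: one at 39 and the other 15 totalling 1546, which fits since 15 × 39 ≤ 1546 ≤ 15 × 306.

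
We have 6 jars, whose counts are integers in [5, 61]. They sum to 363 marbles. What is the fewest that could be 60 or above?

5

Suppose at most 6 − j of them reach 60; then j values are ≤ 59 and the rest ≤ 61.
The total is then ≤ 59·j + 61·(6 − j) = 366 − 2j. For this to be ≥ 363 we need j ≤ 1, so at least 6 − 1 = 5 must reach 60.
Exactly 5 works: 5 values at 61 and 1 at 59 total 364; lower one of the high values by 1 (still ≥ 60) to hit 363.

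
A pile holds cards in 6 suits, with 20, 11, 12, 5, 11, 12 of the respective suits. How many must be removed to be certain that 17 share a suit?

68

In the worst case you take as many as possible of each suit without reaching 17: 16 + 11 + 12 + 5 + 11 + 12 = 67.
The next one must give 17 of some suit, so 67 + 1 = 68.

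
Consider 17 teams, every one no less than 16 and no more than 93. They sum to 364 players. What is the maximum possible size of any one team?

Maximizing one value means minimizing the remaining 16.
The other 16 contribute at least 16 × 16 = 256, leaving at most 364 − 256 = 108.
But each team is capped at 93, so the maximum is 93.
Achievable: one at 93 and the other 16 totalling 271, which fits since 16 × 16 ≤ 271 ≤ 16 × 93.

93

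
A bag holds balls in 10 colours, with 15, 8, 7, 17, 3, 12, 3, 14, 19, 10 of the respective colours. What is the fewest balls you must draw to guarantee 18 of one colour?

107

In the worst case you take as many as possible of each colour without reaching 18: 15 + 8 + 7 + 17 + 3 + 12 + 3 + 14 + 17 + 10 = 106.
The next one must give 18 of some colour, so 106 + 1 = 107.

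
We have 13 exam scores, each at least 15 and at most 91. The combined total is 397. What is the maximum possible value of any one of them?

To make one score as large as possible, make the other 12 as small as possible.
The other 12 contribute at least 12 × 15 = 180, leaving at most 397 − 180 = 217.
But each score is capped at 91, so the maximum is 91.
Achievable: one at 91 and the other 12 totalling 306, which fits since 12 × 15 ≤ 306 ≤ 12 × 91.

91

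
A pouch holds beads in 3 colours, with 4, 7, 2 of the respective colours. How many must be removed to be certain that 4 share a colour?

In the worst case you take as many as possible of each colour without reaching 4: 3 + 3 + 2 = 8.
The next one must give 4 of some colour, so 8 + 1 = 9.

9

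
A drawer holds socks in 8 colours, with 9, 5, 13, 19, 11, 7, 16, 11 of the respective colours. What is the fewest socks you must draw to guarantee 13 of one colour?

80

In the worst case you take as many as possible of each colour without reaching 13: 9 + 5 + 12 + 12 + 11 + 7 + 12 + 11 = 79.
The next one must give 13 of some colour, so 79 + 1 = 80.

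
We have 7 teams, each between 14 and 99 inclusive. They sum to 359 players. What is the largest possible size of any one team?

99

Maximizing one value means minimizing the remaining 6.
The other 6 contribute at least 6 × 14 = 84, leaving at most 359 − 84 = 275.
But each team is capped at 99, so the maximum is 99.
Achievable: one at 99 and the other 6 totalling 260, which fits since 6 × 14 ≤ 260 ≤ 6 × 99.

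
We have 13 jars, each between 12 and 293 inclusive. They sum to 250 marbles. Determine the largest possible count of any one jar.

Maximizing one value means minimizing the remaining 12.
The other 12 contribute at least 12 × 12 = 144, leaving at most 250 − 144 = 106.
Since 106 ≤ 293, this is achievable: one at 106 and 12 at 12.

106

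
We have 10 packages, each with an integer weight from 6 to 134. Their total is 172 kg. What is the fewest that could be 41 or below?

7

Let j be the number exceeding 41. Then the total is ≥ 42·j + 6·(10 − j) = 60 + 36j.
So 36j ≤ 112 and j ≤ 3; hence at least 10 − 3 = 7 are ≤ 41.
Exactly 7 works: 7 values at 6 and 3 at 42 total 168; raise one of the low values by 4 (still ≤ 41) to hit 172.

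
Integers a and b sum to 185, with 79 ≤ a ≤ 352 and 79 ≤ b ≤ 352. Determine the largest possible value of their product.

8556

For a fixed sum, the product ab is largest when a and b are as close as possible.
Taking a = 92 and b = 93 (both in [79, 352]) gives ab = 8556.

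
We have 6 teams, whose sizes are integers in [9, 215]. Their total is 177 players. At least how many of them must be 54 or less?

If only k of them are at most 54, the other 6 − k are at least 55, so the total is at least (6 − k)·55 + k·9.
This is ≤ 177, so (6 − k)·55 + 9k ≤ 177, which gives k ≥ 4.
Exactly 4 works: 4 values at 9 and 2 at 55 total 146; raise one of the low values by 31 (still ≤ 54) to hit 177.

4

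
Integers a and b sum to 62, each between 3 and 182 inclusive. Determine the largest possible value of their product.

For a fixed sum, the product ab is largest when a and b are as close as possible.
Taking a = 31 and b = 31 (both in [3, 182]) gives ab = 961.

961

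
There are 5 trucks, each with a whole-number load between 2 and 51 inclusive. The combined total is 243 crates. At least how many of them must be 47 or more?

3

If only k of them are at least 47, the other 5 − k are at most 46, so the total is at most k·51 + (5 − k)·46.
This must reach 243, so k·51 + (5 − k)·46 ≥ 243, giving k ≥ 3.
Exactly 3 works: 3 values at 51 and 2 at 46 total 245; lower one of the high values by 2 (still ≥ 47) to hit 243.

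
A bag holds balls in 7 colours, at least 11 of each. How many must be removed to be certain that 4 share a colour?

22

You could draw 3 of every colour without reaching 4 of any — 21 in all.
One more forces 4 of some colour, so 21 + 1 = 22.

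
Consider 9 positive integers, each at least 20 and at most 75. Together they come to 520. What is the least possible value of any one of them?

Minimizing one value means maximizing the remaining 8.
The other 8 can take up 8 × 75 = 600 ≥ 520 − 20, so one integer can sit at its floor of 20.
Achievable: one at 20 and the other 8 totalling 500, which fits since 8 × 20 ≤ 500 ≤ 8 × 75.

20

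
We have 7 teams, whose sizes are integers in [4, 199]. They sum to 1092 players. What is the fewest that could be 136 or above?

Each value short of 136 is at most 135, costing at least 199 − 135 = 64 against the maximum total of 1393.
We can afford to lose at most 1393 − 1092 = 301, so at most ⌊301/64⌋ = 4 fall short, and at least 3 are ≥ 136.
Exactly 3 works: 3 values at 199 and 4 at 135 total 1137; lower one of the high values by 45 (still ≥ 136) to hit 1092.

3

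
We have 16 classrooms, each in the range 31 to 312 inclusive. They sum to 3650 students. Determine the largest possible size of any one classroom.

To make one classroom as large as possible, make the other 15 as small as possible.
The other 15 contribute at least 15 × 31 = 465, leaving at most 3650 − 465 = 3185.
But each classroom is capped at 312, so the maximum is 312.
Achievable: one at 312 and the other 15 totalling 3338, which fits since 15 × 31 ≤ 3338 ≤ 15 × 312.

312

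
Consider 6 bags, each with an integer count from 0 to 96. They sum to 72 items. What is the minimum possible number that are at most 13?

1

If only k of them are at most 13, the other 6 − k are at least 14, so the total is at least (6 − k)·14 + k·0.
This is ≤ 72, so (6 − k)·14 + 0k ≤ 72, which gives k ≥ 1.
Exactly 1 works: 1 value at 0 and 5 at 14 total 70; raise one of the low values by 2 (still ≤ 13) to hit 72.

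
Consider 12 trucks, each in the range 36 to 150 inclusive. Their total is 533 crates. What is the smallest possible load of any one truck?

To make one truck as small as possible, make the other 11 as large as possible.
The other 11 can take up 11 × 150 = 1650 ≥ 533 − 36, so one truck can sit at its floor of 36.
Achievable: one at 36 and the other 11 totalling 497, which fits since 11 × 36 ≤ 497 ≤ 11 × 150.

36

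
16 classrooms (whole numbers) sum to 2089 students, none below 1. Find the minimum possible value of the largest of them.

131

Some value must be at least ⌈2089/16⌉ = 131, since 16 × 130 = 2080 < 2089.
Taking 7 copies of 130 and 9 copies of 131 gives exactly 2089, so 131 is attained.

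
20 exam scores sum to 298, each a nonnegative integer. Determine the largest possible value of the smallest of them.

The average is 298/20 < 15, so some value is ≤ 14.
Taking 2 copies of 14 and 18 copies of 15 gives exactly 298, so 14 is attained.

14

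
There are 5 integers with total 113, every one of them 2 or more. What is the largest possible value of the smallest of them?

The average is 113/5 < 23, so some value is ≤ 22.
Equality holds with 2 values of 22 and 3 values of 23.

22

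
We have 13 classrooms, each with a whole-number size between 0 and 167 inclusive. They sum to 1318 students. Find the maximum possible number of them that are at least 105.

12

With k values at 105 or above and the rest at least 0, the sum is at least 0 + 105k.
Since the sum is 1318, we need 105k ≤ 1318, i.e. k ≤ 12.
k = 12 is achieved by 12 values at 105 and 1 at 0, total 1260; add 58 to one value (staying below 105) to reach 1318.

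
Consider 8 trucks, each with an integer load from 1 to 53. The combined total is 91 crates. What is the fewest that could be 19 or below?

Let j be the number exceeding 19. Then the total is ≥ 20·j + 1·(8 − j) = 8 + 19j.
So 19j ≤ 83 and j ≤ 4; hence at least 8 − 4 = 4 are ≤ 19.
Exactly 4 works: 4 values at 1 and 4 at 20 total 84; raise one of the low values by 7 (still ≤ 19) to hit 91.

4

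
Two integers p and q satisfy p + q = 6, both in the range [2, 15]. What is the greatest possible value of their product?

pq = p(6 − p) is maximized when p is as near 6/2 as the bounds allow.
Taking p = 3 and q = 3 (both in [2, 15]) gives pq = 9.

9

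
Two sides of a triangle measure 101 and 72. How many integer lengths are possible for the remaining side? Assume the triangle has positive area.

The triangle inequality gives |101 − 72| < c < 101 + 72, i.e. 29 < c < 173.
So c can be any integer from 30 to 172: 143 values.

143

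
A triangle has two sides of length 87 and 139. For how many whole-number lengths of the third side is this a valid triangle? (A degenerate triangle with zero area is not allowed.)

173

The triangle inequality gives |87 − 139| < c < 87 + 139, i.e. 52 < c < 226.
So c can be any integer from 53 to 225: 173 values.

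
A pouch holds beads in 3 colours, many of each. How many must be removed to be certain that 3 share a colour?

7

You could draw 2 of every colour without reaching 3 of any — 6 in all.
One more forces 3 of some colour, so 6 + 1 = 7.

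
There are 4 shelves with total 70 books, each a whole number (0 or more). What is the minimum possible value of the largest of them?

18

The average is 70/4 > 17, so not all 4 can be 17 or less; the largest is ≥ 18.
Achievable: 2 of them at 18 and 2 at 17 total 70.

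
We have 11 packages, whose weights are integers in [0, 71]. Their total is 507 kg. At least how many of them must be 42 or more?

2

Suppose at most 11 − j of them reach 42; then j values are ≤ 41 and the rest ≤ 71.
The total is then ≤ 41·j + 71·(11 − j) = 781 − 30j. For this to be ≥ 507 we need j ≤ 9, so at least 11 − 9 = 2 must reach 42.
Exactly 2 works: 2 values at 71 and 9 at 41 total 511; lower one of the high values by 4 (still ≥ 42) to hit 507.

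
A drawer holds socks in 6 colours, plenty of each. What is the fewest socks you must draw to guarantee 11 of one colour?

In the worst case you draw 10 of each of the 6 colours: 6 × 10 = 60.
One more forces 11 of some colour, so 60 + 1 = 61.

61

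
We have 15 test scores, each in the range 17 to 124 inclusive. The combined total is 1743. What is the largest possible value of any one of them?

Maximizing one value means minimizing the remaining 14.
The other 14 contribute at least 14 × 17 = 238, leaving at most 1743 − 238 = 1505.
But each score is capped at 124, so the maximum is 124.
Achievable: one at 124 and the other 14 totalling 1619, which fits since 14 × 17 ≤ 1619 ≤ 14 × 124.

124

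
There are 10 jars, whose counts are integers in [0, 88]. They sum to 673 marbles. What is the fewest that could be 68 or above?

If only k of them are at least 68, the other 10 − k are at most 67, so the total is at most k·88 + (10 − k)·67.
This must reach 673, so k·88 + (10 − k)·67 ≥ 673, giving k ≥ 1.
Exactly 1 works: 1 value at 88 and 9 at 67 total 691; lower one of the high values by 18 (still ≥ 68) to hit 673.

1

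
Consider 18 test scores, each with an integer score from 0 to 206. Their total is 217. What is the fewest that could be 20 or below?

8

Each value above 20 is at least 21, contributing at least 21 − 0 = 21 above the floor 0.
The sum exceeds the floor total 0 by 217, so at most ⌊217/21⌋ = 10 exceed 20, and at least 8 are ≤ 20.
Exactly 8 works: 8 values at 0 and 10 at 21 total 210; raise one of the low values by 7 (still ≤ 20) to hit 217.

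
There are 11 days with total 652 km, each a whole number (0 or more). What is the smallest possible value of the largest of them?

If every one of the 11 were at most 59, the total would be at most 11 × 59 = 649 < 652.
Achievable: 3 of them at 60 and 8 at 59 total 652.

60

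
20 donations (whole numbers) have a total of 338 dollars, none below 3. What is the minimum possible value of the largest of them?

17

The 20 values sum to 338, so their maximum is at least ⌈338/20⌉ = 17.
Taking 2 copies of 16 and 18 copies of 17 gives exactly 338, so 17 is attained.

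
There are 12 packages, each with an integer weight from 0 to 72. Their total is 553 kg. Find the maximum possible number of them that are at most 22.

Suppose k of them are at most 22. Those contribute at most 22 each and the rest at most 72 each.
So the total is at most 22k + 72(12 − k) = 864 − 50k. This must still be ≥ 553, so k ≤ 6.
k = 6 is achieved by 6 values at 22 and 6 at 72, total 564; lower one of the 72's by 11 (still > 22) to reach 553.

6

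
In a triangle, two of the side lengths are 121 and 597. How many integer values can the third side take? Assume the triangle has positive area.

The triangle inequality gives |121 − 597| < c < 121 + 597, i.e. 476 < c < 718.
So c can be any integer from 477 to 717: 241 values.

241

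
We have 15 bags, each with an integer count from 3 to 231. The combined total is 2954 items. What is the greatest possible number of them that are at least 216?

13

If k of the values are ≥ 216, the total is ≥ 216k + 3(15 − k).
Setting 216k + 3(15 − k) ≤ 2954 gives 213k ≤ 2909, so k ≤ 13.
k = 13 is achieved by 13 values at 216 and 2 at 3, total 2814; add 140 to one value (staying below 216) to reach 2954.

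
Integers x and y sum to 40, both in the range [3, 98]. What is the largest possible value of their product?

For a fixed sum, the product xy is largest when x and y are as close as possible.
Taking x = 20 and y = 20 (both in [3, 98]) gives xy = 400.

400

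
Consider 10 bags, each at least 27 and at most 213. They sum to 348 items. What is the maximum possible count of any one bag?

105

Maximizing one value means minimizing the remaining 9.
The other 9 contribute at least 9 × 27 = 243, leaving at most 348 − 243 = 105.
Since 105 ≤ 213, this is achievable: one at 105 and 9 at 27.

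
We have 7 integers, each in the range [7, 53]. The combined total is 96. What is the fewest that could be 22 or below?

5

Let j be the number exceeding 22. Then the total is ≥ 23·j + 7·(7 − j) = 49 + 16j.
So 16j ≤ 47 and j ≤ 2; hence at least 7 − 2 = 5 are ≤ 22.
Exactly 5 works: 5 values at 7 and 2 at 23 total 81; raise one of the low values by 15 (still ≤ 22) to hit 96.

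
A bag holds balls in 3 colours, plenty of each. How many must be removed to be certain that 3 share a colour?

7

In the worst case you draw 2 of each of the 3 colours: 3 × 2 = 6.
One more forces 3 of some colour, so 6 + 1 = 7.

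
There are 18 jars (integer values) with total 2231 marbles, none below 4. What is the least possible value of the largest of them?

124

The average is 2231/18 > 123, so not all 18 can be 123 or less; the largest is ≥ 124.
Equality holds with 17 values of 124 and 1 value of 123.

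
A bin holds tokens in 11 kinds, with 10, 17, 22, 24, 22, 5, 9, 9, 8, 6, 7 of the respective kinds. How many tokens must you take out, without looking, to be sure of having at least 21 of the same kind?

132

In the worst case you take as many as possible of each kind without reaching 21: 10 + 17 + 20 + 20 + 20 + 5 + 9 + 9 + 8 + 6 + 7 = 131.
The next one must give 21 of some kind, so 131 + 1 = 132.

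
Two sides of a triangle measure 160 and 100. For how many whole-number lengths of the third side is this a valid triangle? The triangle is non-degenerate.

The triangle inequality gives |160 − 100| < c < 160 + 100, i.e. 60 < c < 260.
So c can be any integer from 61 to 259: 199 values.

199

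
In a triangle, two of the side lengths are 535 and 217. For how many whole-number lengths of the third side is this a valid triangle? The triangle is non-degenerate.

The triangle inequality gives |535 − 217| < c < 535 + 217, i.e. 318 < c < 752.
So c can be any integer from 319 to 751: 433 values.

433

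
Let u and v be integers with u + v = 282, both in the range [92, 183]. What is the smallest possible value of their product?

For a fixed sum, uv is smallest when u and v are as far apart as possible.
The extreme feasible split is u = 99, v = 183, giving uv = 18117.

18117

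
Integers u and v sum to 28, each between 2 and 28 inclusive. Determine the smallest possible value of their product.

uv = u(28 − u) is concave in u, so over [2, 26] it is minimized at an endpoint.
The extreme feasible split is u = 2, v = 26, giving uv = 52.

52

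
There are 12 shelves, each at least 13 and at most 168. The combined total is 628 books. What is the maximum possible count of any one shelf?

Maximizing one value means minimizing the remaining 11.
The other 11 contribute at least 11 × 13 = 143, leaving at most 628 − 143 = 485.
But each shelf is capped at 168, so the maximum is 168.
Achievable: one at 168 and the other 11 totalling 460, which fits since 11 × 13 ≤ 460 ≤ 11 × 168.

168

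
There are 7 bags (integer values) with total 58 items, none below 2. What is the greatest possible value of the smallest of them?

8

The 7 values sum to 58, so their minimum is at most ⌊58/7⌋ = 8.
Achievable: 5 of them at 8 and 2 at 9 total 58.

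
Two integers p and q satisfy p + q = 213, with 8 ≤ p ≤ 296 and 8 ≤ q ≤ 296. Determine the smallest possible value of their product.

1640

For a fixed sum, pq is smallest when p and q are as far apart as possible.
The extreme feasible split is p = 8, q = 205, giving pq = 1640.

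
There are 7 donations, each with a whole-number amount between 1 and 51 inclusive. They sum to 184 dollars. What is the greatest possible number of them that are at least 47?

3

With k values at 47 or above and the rest at least 1, the sum is at least 7 + 46k.
Since the sum is 184, we need 46k ≤ 177, i.e. k ≤ 3.
k = 3 is achieved by 3 values at 47 and 4 at 1, total 145; add 39 to one value (staying below 47) to reach 184.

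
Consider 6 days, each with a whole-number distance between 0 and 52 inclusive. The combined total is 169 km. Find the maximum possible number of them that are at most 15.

3

Suppose k of them are at most 15. Those contribute at most 15 each and the rest at most 52 each.
So the total is at most 15k + 52(6 − k) = 312 − 37k. This must still be ≥ 169, so k ≤ 3.
k = 3 is achieved by 3 values at 15 and 3 at 52, total 201; lower one of the 52's by 32 (still > 15) to reach 169.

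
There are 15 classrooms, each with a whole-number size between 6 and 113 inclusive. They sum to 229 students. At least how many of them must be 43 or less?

If only k of them are at most 43, the other 15 − k are at least 44, so the total is at least (15 − k)·44 + k·6.
This is ≤ 229, so (15 − k)·44 + 6k ≤ 229, which gives k ≥ 12.
Exactly 12 works: 12 values at 6 and 3 at 44 total 204; raise one of the low values by 25 (still ≤ 43) to hit 229.

12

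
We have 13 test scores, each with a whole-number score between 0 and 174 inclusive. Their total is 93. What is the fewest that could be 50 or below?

Each value above 50 is at least 51, contributing at least 51 − 0 = 51 above the floor 0.
The sum exceeds the floor total 0 by 93, so at most ⌊93/51⌋ = 1 exceed 50, and at least 12 are ≤ 50.
Exactly 12 works: 12 values at 0 and 1 at 51 total 51; raise one of the low values by 42 (still ≤ 50) to hit 93.

12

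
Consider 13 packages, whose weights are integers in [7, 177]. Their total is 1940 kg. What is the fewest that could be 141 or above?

If only k of them are at least 141, the other 13 − k are at most 140, so the total is at most k·177 + (13 − k)·140.
This must reach 1940, so k·177 + (13 − k)·140 ≥ 1940, giving k ≥ 4.
Exactly 4 works: 4 values at 177 and 9 at 140 total 1968; lower one of the high values by 28 (still ≥ 141) to hit 1940.

4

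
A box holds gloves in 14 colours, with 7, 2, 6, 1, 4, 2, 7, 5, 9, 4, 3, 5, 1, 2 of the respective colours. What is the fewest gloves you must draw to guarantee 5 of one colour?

In the worst case you take as many as possible of each colour without reaching 5: 4 + 2 + 4 + 1 + 4 + 2 + 4 + 4 + 4 + 4 + 3 + 4 + 1 + 2 = 43.
The next one must give 5 of some colour, so 43 + 1 = 44.

44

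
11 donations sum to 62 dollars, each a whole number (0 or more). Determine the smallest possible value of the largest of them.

6

Some value must be at least ⌈62/11⌉ = 6, since 11 × 5 = 55 < 62.
Equality holds with 7 values of 6 and 4 values of 5.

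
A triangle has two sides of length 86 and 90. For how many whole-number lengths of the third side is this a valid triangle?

171

The triangle inequality gives |86 − 90| < c < 86 + 90, i.e. 4 < c < 176.
So c can be any integer from 5 to 175: 171 values.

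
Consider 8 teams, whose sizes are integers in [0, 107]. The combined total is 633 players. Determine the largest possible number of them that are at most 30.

Each value at 30 or below falls at least 107 − 30 = 77 short of the ceiling 107.
The ceiling total is 8 × 107 = 856, and we need 633, so at most ⌊(856 − 633)/77⌋ = 2 can be that low.
k = 2 is achieved by 2 values at 30 and 6 at 107, total 702; lower one of the 107's by 69 (still > 30) to reach 633.

2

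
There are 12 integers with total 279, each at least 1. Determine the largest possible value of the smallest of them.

23

The 12 values sum to 279, so their minimum is at most ⌊279/12⌋ = 23.
Equality holds with 9 values of 23 and 3 values of 24.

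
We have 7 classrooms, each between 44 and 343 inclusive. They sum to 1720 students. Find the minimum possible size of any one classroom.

Minimizing one value means maximizing the remaining 6.
The other 6 can take up 6 × 343 = 2058 ≥ 1720 − 44, so one classroom can sit at its floor of 44.
Achievable: one at 44 and the other 6 totalling 1676, which fits since 6 × 44 ≤ 1676 ≤ 6 × 343.

44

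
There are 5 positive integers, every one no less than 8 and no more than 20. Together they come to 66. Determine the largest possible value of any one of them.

To make one integer as large as possible, make the other 4 as small as possible.
The other 4 contribute at least 4 × 8 = 32, leaving at most 66 − 32 = 34.
But each integer is capped at 20, so the maximum is 20.
Achievable: one at 20 and the other 4 totalling 46, which fits since 4 × 8 ≤ 46 ≤ 4 × 20.

20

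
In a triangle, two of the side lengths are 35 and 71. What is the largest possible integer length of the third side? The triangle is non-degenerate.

105

The third side must be less than 35 + 71 = 106.
The largest integer below 106 is 105.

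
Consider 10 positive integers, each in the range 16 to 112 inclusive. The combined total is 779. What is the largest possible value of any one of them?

To make one integer as large as possible, make the other 9 as small as possible.
The other 9 contribute at least 9 × 16 = 144, leaving at most 779 − 144 = 635.
But each integer is capped at 112, so the maximum is 112.
Achievable: one at 112 and the other 9 totalling 667, which fits since 9 × 16 ≤ 667 ≤ 9 × 112.

112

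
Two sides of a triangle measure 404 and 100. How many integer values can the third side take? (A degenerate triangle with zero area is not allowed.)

199

The triangle inequality gives |404 − 100| < c < 404 + 100, i.e. 304 < c < 504.
So c can be any integer from 305 to 503: 199 values.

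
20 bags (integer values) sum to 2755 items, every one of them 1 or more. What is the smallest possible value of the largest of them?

Some value must be at least ⌈2755/20⌉ = 138, since 20 × 137 = 2740 < 2755.
Taking 5 copies of 137 and 15 copies of 138 gives exactly 2755, so 138 is attained.

138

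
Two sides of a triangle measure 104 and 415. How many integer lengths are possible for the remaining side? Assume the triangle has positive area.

207

The triangle inequality gives |104 − 415| < c < 104 + 415, i.e. 311 < c < 519.
So c can be any integer from 312 to 518: 207 values.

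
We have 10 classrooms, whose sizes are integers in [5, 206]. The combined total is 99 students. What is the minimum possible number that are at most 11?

If only k of them are at most 11, the other 10 − k are at least 12, so the total is at least (10 − k)·12 + k·5.
This is ≤ 99, so (10 − k)·12 + 5k ≤ 99, which gives k ≥ 3.
Exactly 3 works: 3 values at 5 and 7 at 12 total 99.

3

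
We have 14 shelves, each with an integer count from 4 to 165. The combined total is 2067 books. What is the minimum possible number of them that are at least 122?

9

Each value short of 122 is at most 121, costing at least 165 − 121 = 44 against the maximum total of 2310.
We can afford to lose at most 2310 − 2067 = 243, so at most ⌊243/44⌋ = 5 fall short, and at least 9 are ≥ 122.
Exactly 9 works: 9 values at 165 and 5 at 121 total 2090; lower one of the high values by 23 (still ≥ 122) to hit 2067.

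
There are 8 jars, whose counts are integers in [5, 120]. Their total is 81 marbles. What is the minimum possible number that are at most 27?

Let j be the number exceeding 27. Then the total is ≥ 28·j + 5·(8 − j) = 40 + 23j.
So 23j ≤ 41 and j ≤ 1; hence at least 8 − 1 = 7 are ≤ 27.
Exactly 7 works: 7 values at 5 and 1 at 28 total 63; raise one of the low values by 18 (still ≤ 27) to hit 81.

7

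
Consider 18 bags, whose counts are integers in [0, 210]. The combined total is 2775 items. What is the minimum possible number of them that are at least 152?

1

If only k of them are at least 152, the other 18 − k are at most 151, so the total is at most k·210 + (18 − k)·151.
This must reach 2775, so k·210 + (18 − k)·151 ≥ 2775, giving k ≥ 1.
Exactly 1 works: 1 value at 210 and 17 at 151 total 2777; lower one of the high values by 2 (still ≥ 152) to hit 2775.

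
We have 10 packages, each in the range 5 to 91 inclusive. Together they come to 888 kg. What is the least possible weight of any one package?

Minimizing one value means maximizing the remaining 9.
The other 9 contribute at most 9 × 91 = 819, leaving at least 888 − 819 = 69.
Since 69 ≥ 5, this is achievable: one at 69 and 9 at 91.

69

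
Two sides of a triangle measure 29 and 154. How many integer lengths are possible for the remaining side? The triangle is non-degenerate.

57

The triangle inequality gives |29 − 154| < c < 29 + 154, i.e. 125 < c < 183.
So c can be any integer from 126 to 182: 57 values.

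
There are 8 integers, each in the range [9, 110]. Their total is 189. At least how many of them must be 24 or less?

If only k of them are at most 24, the other 8 − k are at least 25, so the total is at least (8 − k)·25 + k·9.
This is ≤ 189, so (8 − k)·25 + 9k ≤ 189, which gives k ≥ 1.
Exactly 1 works: 1 value at 9 and 7 at 25 total 184; raise one of the low values by 5 (still ≤ 24) to hit 189.

1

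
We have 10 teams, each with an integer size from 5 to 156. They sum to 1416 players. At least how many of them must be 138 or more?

3

Suppose at most 10 − j of them reach 138; then j values are ≤ 137 and the rest ≤ 156.
The total is then ≤ 137·j + 156·(10 − j) = 1560 − 19j. For this to be ≥ 1416 we need j ≤ 7, so at least 10 − 7 = 3 must reach 138.
Exactly 3 works: 3 values at 156 and 7 at 137 total 1427; lower one of the high values by 11 (still ≥ 138) to hit 1416.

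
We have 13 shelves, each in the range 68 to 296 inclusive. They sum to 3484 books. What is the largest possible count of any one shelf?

296

Maximizing one value means minimizing the remaining 12.
The other 12 contribute at least 12 × 68 = 816, leaving at most 3484 − 816 = 2668.
But each shelf is capped at 296, so the maximum is 296.
Achievable: one at 296 and the other 12 totalling 3188, which fits since 12 × 68 ≤ 3188 ≤ 12 × 296.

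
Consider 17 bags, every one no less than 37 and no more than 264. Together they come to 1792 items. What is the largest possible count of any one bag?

264

To make one bag as large as possible, make the other 16 as small as possible.
The other 16 contribute at least 16 × 37 = 592, leaving at most 1792 − 592 = 1200.
But each bag is capped at 264, so the maximum is 264.
Achievable: one at 264 and the other 16 totalling 1528, which fits since 16 × 37 ≤ 1528 ≤ 16 × 264.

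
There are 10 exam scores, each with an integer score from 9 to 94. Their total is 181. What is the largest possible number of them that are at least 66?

If k of the values are ≥ 66, the total is ≥ 66k + 9(10 − k).
Setting 66k + 9(10 − k) ≤ 181 gives 57k ≤ 91, so k ≤ 1.
k = 1 is achieved by 1 value at 66 and 9 at 9, total 147; add 34 to one value (staying below 66) to reach 181.

1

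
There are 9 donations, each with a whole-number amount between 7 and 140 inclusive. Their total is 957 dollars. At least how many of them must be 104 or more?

Suppose at most 9 − j of them reach 104; then j values are ≤ 103 and the rest ≤ 140.
The total is then ≤ 103·j + 140·(9 − j) = 1260 − 37j. For this to be ≥ 957 we need j ≤ 8, so at least 9 − 8 = 1 must reach 104.
Exactly 1 works: 1 value at 140 and 8 at 103 total 964; lower one of the high values by 7 (still ≥ 104) to hit 957.

1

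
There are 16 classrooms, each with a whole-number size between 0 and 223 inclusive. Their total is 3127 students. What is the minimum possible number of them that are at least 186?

Each value short of 186 is at most 185, costing at least 223 − 185 = 38 against the maximum total of 3568.
We can afford to lose at most 3568 − 3127 = 441, so at most ⌊441/38⌋ = 11 fall short, and at least 5 are ≥ 186.
Exactly 5 works: 5 values at 223 and 11 at 185 total 3150; lower one of the high values by 23 (still ≥ 186) to hit 3127.

5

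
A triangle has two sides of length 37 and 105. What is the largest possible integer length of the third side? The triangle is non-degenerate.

The third side must be less than 37 + 105 = 142.
The largest integer below 142 is 141.

141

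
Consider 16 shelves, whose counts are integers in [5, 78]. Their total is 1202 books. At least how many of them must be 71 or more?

Suppose at most 16 − j of them reach 71; then j values are ≤ 70 and the rest ≤ 78.
The total is then ≤ 70·j + 78·(16 − j) = 1248 − 8j. For this to be ≥ 1202 we need j ≤ 5, so at least 16 − 5 = 11 must reach 71.
Exactly 11 works: 11 values at 78 and 5 at 70 total 1208; lower one of the high values by 6 (still ≥ 71) to hit 1202.

11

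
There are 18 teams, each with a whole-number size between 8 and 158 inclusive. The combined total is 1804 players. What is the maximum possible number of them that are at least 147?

11

With k values at 147 or above and the rest at least 8, the sum is at least 144 + 139k.
Since the sum is 1804, we need 139k ≤ 1660, i.e. k ≤ 11.
k = 11 is achieved by 11 values at 147 and 7 at 8, total 1673; add 131 to one value (staying below 147) to reach 1804.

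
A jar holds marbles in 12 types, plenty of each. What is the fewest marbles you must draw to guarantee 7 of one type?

In the worst case you draw 6 of each of the 12 types: 12 × 6 = 72.
One more forces 7 of some type, so 72 + 1 = 73.

73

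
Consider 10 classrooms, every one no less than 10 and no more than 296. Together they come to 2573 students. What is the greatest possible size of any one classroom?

296

To make one classroom as large as possible, make the other 9 as small as possible.
The other 9 contribute at least 9 × 10 = 90, leaving at most 2573 − 90 = 2483.
But each classroom is capped at 296, so the maximum is 296.
Achievable: one at 296 and the other 9 totalling 2277, which fits since 9 × 10 ≤ 2277 ≤ 9 × 296.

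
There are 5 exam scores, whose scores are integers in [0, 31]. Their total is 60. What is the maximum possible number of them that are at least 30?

With k values at 30 or above and the rest at least 0, the sum is at least 0 + 30k.
Since the sum is 60, we need 30k ≤ 60, i.e. k ≤ 2.
k = 2 is achieved by 2 values at 30 and 3 at 0, total 60.

2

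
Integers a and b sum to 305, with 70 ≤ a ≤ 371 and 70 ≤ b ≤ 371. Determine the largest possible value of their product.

With a + b fixed, ab peaks when the two are closest together.
Taking a = 152 and b = 153 (both in [70, 371]) gives ab = 23256.

23256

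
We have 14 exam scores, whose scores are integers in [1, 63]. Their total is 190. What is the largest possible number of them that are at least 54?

3

With k values at 54 or above and the rest at least 1, the sum is at least 14 + 53k.
Since the sum is 190, we need 53k ≤ 176, i.e. k ≤ 3.
k = 3 is achieved by 3 values at 54 and 11 at 1, total 173; add 17 to one value (staying below 54) to reach 190.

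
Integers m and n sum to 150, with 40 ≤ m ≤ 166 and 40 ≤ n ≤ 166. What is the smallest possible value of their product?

4400

For a fixed sum, mn is smallest when m and n are as far apart as possible.
The extreme feasible split is m = 40, n = 110, giving mn = 4400.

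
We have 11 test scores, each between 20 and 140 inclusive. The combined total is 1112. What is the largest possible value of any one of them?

To make one score as large as possible, make the other 10 as small as possible.
The other 10 contribute at least 10 × 20 = 200, leaving at most 1112 − 200 = 912.
But each score is capped at 140, so the maximum is 140.
Achievable: one at 140 and the other 10 totalling 972, which fits since 10 × 20 ≤ 972 ≤ 10 × 140.

140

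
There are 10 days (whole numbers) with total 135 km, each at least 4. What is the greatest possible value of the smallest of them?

If every one of the 10 were at least 14, the total would be at least 10 × 14 = 140 > 135.
Equality holds with 5 values of 13 and 5 values of 14.

13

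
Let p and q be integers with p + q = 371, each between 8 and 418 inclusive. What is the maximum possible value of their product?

34410

pq = p(371 − p) is maximized when p is as near 371/2 as the bounds allow.
Taking p = 185 and q = 186 (both in [8, 418]) gives pq = 34410.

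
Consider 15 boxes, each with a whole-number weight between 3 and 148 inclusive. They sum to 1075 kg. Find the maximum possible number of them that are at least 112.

Suppose k of them are at least 112. Those contribute at least 112 each and the other 15 − k at least 3 each.
So the total is at least 112k + 3(15 − k) = 45 + 109k. This must be ≤ 1075, giving k ≤ 9.
k = 9 is achieved by 9 values at 112 and 6 at 3, total 1026; add 49 to one value (staying below 112) to reach 1075.

9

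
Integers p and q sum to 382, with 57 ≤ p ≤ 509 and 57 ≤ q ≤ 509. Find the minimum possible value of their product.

Since p + q is fixed, pushing one of them to its bound minimizes the product.
At the endpoint p = 57, q = 382 − 57 = 325, so pq = 57 × 325 = 18525.

18525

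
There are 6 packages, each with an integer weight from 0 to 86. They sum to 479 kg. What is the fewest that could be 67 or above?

5

If only k of them are at least 67, the other 6 − k are at most 66, so the total is at most k·86 + (6 − k)·66.
This must reach 479, so k·86 + (6 − k)·66 ≥ 479, giving k ≥ 5.
Exactly 5 works: 5 values at 86 and 1 at 66 total 496; lower one of the high values by 17 (still ≥ 67) to hit 479.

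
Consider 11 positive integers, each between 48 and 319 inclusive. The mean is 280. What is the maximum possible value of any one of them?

319

Maximizing one value means minimizing the remaining 10.
The total is 11 × 280 = 3080.
The other 10 contribute at least 10 × 48 = 480, leaving at most 3080 − 480 = 2600.
But each integer is capped at 319, so the maximum is 319.
Achievable: one at 319 and the other 10 totalling 2761, which fits since 10 × 48 ≤ 2761 ≤ 10 × 319.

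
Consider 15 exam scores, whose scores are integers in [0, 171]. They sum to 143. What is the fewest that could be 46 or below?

12

Let j be the number exceeding 46. Then the total is ≥ 47·j + 0·(15 − j) = 0 + 47j.
So 47j ≤ 143 and j ≤ 3; hence at least 15 − 3 = 12 are ≤ 46.
Exactly 12 works: 12 values at 0 and 3 at 47 total 141; raise one of the low values by 2 (still ≤ 46) to hit 143.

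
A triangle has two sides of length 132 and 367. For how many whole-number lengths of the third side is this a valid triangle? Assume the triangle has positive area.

263

The triangle inequality gives |132 − 367| < c < 132 + 367, i.e. 235 < c < 499.
So c can be any integer from 236 to 498: 263 values.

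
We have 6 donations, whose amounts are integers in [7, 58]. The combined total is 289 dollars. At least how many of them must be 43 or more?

If only k of them are at least 43, the other 6 − k are at most 42, so the total is at most k·58 + (6 − k)·42.
This must reach 289, so k·58 + (6 − k)·42 ≥ 289, giving k ≥ 3.
Exactly 3 works: 3 values at 58 and 3 at 42 total 300; lower one of the high values by 11 (still ≥ 43) to hit 289.

3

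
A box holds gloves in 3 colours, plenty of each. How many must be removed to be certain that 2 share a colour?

4

In the worst case you draw 1 of each of the 3 colours: 3 × 1 = 3.
One more forces 2 of some colour, so 3 + 1 = 4.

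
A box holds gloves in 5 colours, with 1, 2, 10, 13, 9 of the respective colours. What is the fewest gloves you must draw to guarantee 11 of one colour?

In the worst case you take as many as possible of each colour without reaching 11: 1 + 2 + 10 + 10 + 9 = 32.
The next one must give 11 of some colour, so 32 + 1 = 33.

33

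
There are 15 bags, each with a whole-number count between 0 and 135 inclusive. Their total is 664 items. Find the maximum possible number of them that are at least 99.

6

With k values at 99 or above and the rest at least 0, the sum is at least 0 + 99k.
Since the sum is 664, we need 99k ≤ 664, i.e. k ≤ 6.
k = 6 is achieved by 6 values at 99 and 9 at 0, total 594; add 70 to one value (staying below 99) to reach 664.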